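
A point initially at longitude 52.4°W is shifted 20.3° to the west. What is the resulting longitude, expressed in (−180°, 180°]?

72.7°W

Start at -52.4°; shift −20.3° → -72.7°.
-72.7° already lies in (−180°, 180°].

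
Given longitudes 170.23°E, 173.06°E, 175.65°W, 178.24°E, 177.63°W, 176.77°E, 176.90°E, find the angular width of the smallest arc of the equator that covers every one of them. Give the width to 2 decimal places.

Sort the longitudes: -177.63°, -175.65°, +170.23°, +173.06°, +176.77°, +176.90°, +178.24°.
Eastward gaps between consecutive values (wrapping around): 1.98°, 345.88°, 2.83°, 3.71°, 0.13°, 1.34°, 4.13°.
Largest gap = 345.88° ⇒ minimal covering band is its complement: 360° − 345.88° = 14.12°.
Band runs from +170.23° eastward to -175.65°, crossing the antimeridian.

14.12°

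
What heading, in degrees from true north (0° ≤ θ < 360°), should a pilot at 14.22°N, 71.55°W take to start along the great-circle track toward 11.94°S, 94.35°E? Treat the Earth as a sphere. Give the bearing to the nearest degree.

82°

Δλ = 94.35 − -71.55 = 165.90°.
θ = atan2( sin Δλ · cos φ₂ , cos φ₁ · sin φ₂ − sin φ₁ · cos φ₂ · cos Δλ )
  = atan2(0.23834, 0.03254) = 82.225° → normalised to [0°, 360°): 82.225°.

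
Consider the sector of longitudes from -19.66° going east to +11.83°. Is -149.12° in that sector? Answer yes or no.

Band width going east from -19.66° to +11.83°: ((11.83 − -19.66) mod 360) = 31.49°.
Offset of -149.12° east of the west edge: ((-149.12 − -19.66) mod 360) = 230.54°.
230.54° > 31.49° ⇒ outside.

No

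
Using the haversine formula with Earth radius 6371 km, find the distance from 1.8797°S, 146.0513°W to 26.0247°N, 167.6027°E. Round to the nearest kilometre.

Δλ = 167.6027 − -146.0513 = 313.6540°; wrapped into (−180°, 180°]: -46.3460°.
Δφ = 26.0247 − -1.8797 = 27.9044°.
a = sin²(Δφ/2) + cos φ₁ · cos φ₂ · sin²(Δλ/2) = 0.197208.
c = 2·atan2(√a, √(1−a)) = 0.92030 rad → d = 6371·c ≈ 5863.22 km.

5863 km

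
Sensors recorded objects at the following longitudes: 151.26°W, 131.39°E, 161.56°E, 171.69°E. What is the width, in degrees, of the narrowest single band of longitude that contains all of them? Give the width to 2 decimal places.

Sort the longitudes: -151.26°, +131.39°, +161.56°, +171.69°.
Eastward gaps between consecutive values (wrapping around): 282.65°, 30.17°, 10.13°, 37.05°.
Largest gap = 282.65° ⇒ minimal covering band is its complement: 360° − 282.65° = 77.35°.
Band runs from +131.39° eastward to -151.26°, crossing the antimeridian.

77.35°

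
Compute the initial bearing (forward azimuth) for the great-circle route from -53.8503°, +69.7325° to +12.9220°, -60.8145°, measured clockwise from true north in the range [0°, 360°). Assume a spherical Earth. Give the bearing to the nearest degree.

Δλ = -60.8145 − 69.7325 = -130.5470°.
θ = atan2( sin Δλ · cos φ₂ , cos φ₁ · sin φ₂ − sin φ₁ · cos φ₂ · cos Δλ )
  = atan2(-0.74063, -0.37971) = -117.144° → normalised to [0°, 360°): 242.856°.

243°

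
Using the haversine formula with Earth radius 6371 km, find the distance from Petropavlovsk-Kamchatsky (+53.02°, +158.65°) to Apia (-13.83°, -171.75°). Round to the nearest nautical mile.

Δλ = -171.75 − 158.65 = -330.40°; wrapped into (−180°, 180°]: 29.60°.
Δφ = -13.83 − 53.02 = -66.85°.
a = sin²(Δφ/2) + cos φ₁ · cos φ₂ · sin²(Δλ/2) = 0.341544.
c = 2·atan2(√a, √(1−a)) = 1.24832 rad → d = 6371·c ≈ 7953.07 km ≈ 4294.32 nmi.

4294 nmi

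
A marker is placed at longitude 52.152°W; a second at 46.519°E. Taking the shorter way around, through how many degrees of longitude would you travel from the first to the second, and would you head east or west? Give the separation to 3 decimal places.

Raw difference: 46.519 − -52.152 = 98.671°.
Normalise into (−180°, 180°]: 98.671° stays 98.671°.
Positive ⇒ the second point lies to the east; separation 98.671°.

98.671° east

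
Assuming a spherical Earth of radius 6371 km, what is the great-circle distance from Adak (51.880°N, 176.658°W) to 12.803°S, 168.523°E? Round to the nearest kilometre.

7333 km

Δλ = 168.523 − -176.658 = 345.181°; wrapped into (−180°, 180°]: -14.819°.
Δφ = -12.803 − 51.880 = -64.683°.
a = sin²(Δφ/2) + cos φ₁ · cos φ₂ · sin²(Δλ/2) = 0.296198.
c = 2·atan2(√a, √(1−a)) = 1.15097 rad → d = 6371·c ≈ 7332.82 km.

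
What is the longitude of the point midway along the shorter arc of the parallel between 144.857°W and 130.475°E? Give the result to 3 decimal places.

Signed shortest Δλ from -144.857° to +130.475° is -84.668°.
Midpoint longitude = -144.857° + (-84.668°)/2 = -144.857° − 42.334° = -187.191°.
Normalise into (−180°, 180°]: +172.809°.
(The naïve average (-144.857 + +130.475)/2 = -7.191° is on the wrong side of the globe.)

172.809°E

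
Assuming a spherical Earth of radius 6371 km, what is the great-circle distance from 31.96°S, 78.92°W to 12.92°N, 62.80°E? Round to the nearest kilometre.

15582 km

Δλ = 62.80 − -78.92 = 141.72°.
Δφ = 12.92 − -31.96 = 44.88°.
a = sin²(Δφ/2) + cos φ₁ · cos φ₂ · sin²(Δλ/2) = 0.883747.
c = 2·atan2(√a, √(1−a)) = 2.44572 rad → d = 6371·c ≈ 15581.67 km.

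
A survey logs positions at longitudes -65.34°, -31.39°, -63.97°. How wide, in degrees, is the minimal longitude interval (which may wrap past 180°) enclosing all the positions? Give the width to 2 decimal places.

33.95°

Sort the longitudes: -65.34°, -63.97°, -31.39°.
Eastward gaps between consecutive values (wrapping around): 1.37°, 32.58°, 326.05°.
Largest gap = 326.05° ⇒ minimal covering band is its complement: 360° − 326.05° = 33.95°.
Band runs from -65.34° eastward to -31.39°.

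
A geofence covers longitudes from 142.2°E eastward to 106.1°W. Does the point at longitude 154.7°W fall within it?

Band width going east from +142.2° to -106.1°: ((-106.1 − 142.2) mod 360) = 111.7°.
Offset of -154.7° east of the west edge: ((-154.7 − 142.2) mod 360) = 63.1°.
63.1° ≤ 111.7° ⇒ inside.

Yes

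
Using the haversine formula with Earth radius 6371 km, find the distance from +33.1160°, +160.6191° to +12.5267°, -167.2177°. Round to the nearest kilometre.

3985 km

Δλ = -167.2177 − 160.6191 = -327.8368°; wrapped into (−180°, 180°]: 32.1632°.
Δφ = 12.5267 − 33.1160 = -20.5893°.
a = sin²(Δφ/2) + cos φ₁ · cos φ₂ · sin²(Δλ/2) = 0.094676.
c = 2·atan2(√a, √(1−a)) = 0.62554 rad → d = 6371·c ≈ 3985.30 km.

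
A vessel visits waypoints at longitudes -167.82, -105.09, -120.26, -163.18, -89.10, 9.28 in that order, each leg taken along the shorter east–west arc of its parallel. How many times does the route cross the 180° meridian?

Leg 1: -167.82° → -105.09°, shortest Δλ = 62.73° (east) — does not cross 180°.
Leg 2: -105.09° → -120.26°, shortest Δλ = -15.17° (west) — does not cross 180°.
Leg 3: -120.26° → -163.18°, shortest Δλ = -42.92° (west) — does not cross 180°.
Leg 4: -163.18° → -89.10°, shortest Δλ = 74.08° (east) — does not cross 180°.
Leg 5: -89.10° → +9.28°, shortest Δλ = 98.38° (east) — does not cross 180°.
Total crossings: 0.

0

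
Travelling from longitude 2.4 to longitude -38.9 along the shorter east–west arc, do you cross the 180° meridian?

No

Signed shortest Δλ = ((-38.9 − 2.4 + 180) mod 360) − 180 = -41.3°.
Going west by 41.3° from +2.4° reaches -38.9° without touching 180°.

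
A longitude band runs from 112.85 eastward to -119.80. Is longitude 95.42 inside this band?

Band width going east from +112.85° to -119.80°: ((-119.80 − 112.85) mod 360) = 127.35°.
Offset of +95.42° east of the west edge: ((95.42 − 112.85) mod 360) = 342.57°.
342.57° > 127.35° ⇒ outside.

No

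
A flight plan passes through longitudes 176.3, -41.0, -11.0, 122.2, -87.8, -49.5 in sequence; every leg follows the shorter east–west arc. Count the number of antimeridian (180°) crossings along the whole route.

2

Leg 1: +176.3° → -41.0°, shortest Δλ = 142.7° (east) — crosses 180°.
Leg 2: -41.0° → -11.0°, shortest Δλ = 30.0° (east) — does not cross 180°.
Leg 3: -11.0° → +122.2°, shortest Δλ = 133.2° (east) — does not cross 180°.
Leg 4: +122.2° → -87.8°, shortest Δλ = 150.0° (east) — crosses 180°.
Leg 5: -87.8° → -49.5°, shortest Δλ = 38.3° (east) — does not cross 180°.
Total crossings: 2.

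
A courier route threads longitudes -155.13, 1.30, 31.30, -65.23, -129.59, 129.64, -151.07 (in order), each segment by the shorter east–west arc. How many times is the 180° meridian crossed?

2

Leg 1: -155.13° → +1.30°, shortest Δλ = 156.43° (east) — does not cross 180°.
Leg 2: +1.30° → +31.30°, shortest Δλ = 30.0° (east) — does not cross 180°.
Leg 3: +31.30° → -65.23°, shortest Δλ = -96.53° (west) — does not cross 180°.
Leg 4: -65.23° → -129.59°, shortest Δλ = -64.36° (west) — does not cross 180°.
Leg 5: -129.59° → +129.64°, shortest Δλ = -100.77° (west) — crosses 180°.
Leg 6: +129.64° → -151.07°, shortest Δλ = 79.29° (east) — crosses 180°.
Total crossings: 2.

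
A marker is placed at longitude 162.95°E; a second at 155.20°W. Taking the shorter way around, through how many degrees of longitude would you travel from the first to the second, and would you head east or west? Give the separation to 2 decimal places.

Raw difference: -155.20 − 162.95 = -318.15°.
Normalise into (−180°, 180°]: -318.15° + 360° = 41.85°.
Positive ⇒ the second point lies to the east; separation 41.85°.

41.85° east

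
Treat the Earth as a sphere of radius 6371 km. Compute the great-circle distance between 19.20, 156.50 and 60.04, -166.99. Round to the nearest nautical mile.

2906 nmi

Δλ = -166.99 − 156.50 = -323.49°; wrapped into (−180°, 180°]: 36.51°.
Δφ = 60.04 − 19.20 = 40.84°.
a = sin²(Δφ/2) + cos φ₁ · cos φ₂ · sin²(Δλ/2) = 0.168007.
c = 2·atan2(√a, √(1−a)) = 0.84466 rad → d = 6371·c ≈ 5381.33 km ≈ 2905.69 nmi.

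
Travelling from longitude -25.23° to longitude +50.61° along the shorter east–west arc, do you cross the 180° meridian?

No

Signed shortest Δλ = ((50.61 − -25.23 + 180) mod 360) − 180 = 75.84°.
Going east by 75.84° from -25.23° reaches +50.61° without touching 180°.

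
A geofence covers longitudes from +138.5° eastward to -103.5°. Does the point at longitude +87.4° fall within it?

Band width going east from +138.5° to -103.5°: ((-103.5 − 138.5) mod 360) = 118.0°.
Offset of +87.4° east of the west edge: ((87.4 − 138.5) mod 360) = 308.9°.
308.9° > 118.0° ⇒ outside.

No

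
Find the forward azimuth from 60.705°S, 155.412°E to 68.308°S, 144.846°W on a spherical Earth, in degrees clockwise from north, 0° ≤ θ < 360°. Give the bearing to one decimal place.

Δλ = -144.846 − 155.412 = -300.258°; wrapped into (−180°, 180°]: 59.742°.
θ = atan2( sin Δλ · cos φ₂ , cos φ₁ · sin φ₂ − sin φ₁ · cos φ₂ · cos Δλ )
  = atan2(0.31926, -0.29223) = 132.468° → normalised to [0°, 360°): 132.468°.

132.5°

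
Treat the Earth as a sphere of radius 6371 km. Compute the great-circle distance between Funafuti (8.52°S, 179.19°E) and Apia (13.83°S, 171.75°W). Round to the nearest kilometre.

1151 km

Δλ = -171.75 − 179.19 = -350.94°; wrapped into (−180°, 180°]: 9.06°.
Δφ = -13.83 − -8.52 = -5.31°.
a = sin²(Δφ/2) + cos φ₁ · cos φ₂ · sin²(Δλ/2) = 0.008136.
c = 2·atan2(√a, √(1−a)) = 0.18065 rad → d = 6371·c ≈ 1150.89 km.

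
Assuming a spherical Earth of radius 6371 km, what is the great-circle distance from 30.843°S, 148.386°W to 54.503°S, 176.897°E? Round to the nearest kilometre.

Δλ = 176.897 − -148.386 = 325.283°; wrapped into (−180°, 180°]: -34.717°.
Δφ = -54.503 − -30.843 = -23.660°.
a = sin²(Δφ/2) + cos φ₁ · cos φ₂ · sin²(Δλ/2) = 0.086405.
c = 2·atan2(√a, √(1−a)) = 0.59671 rad → d = 6371·c ≈ 3801.62 km.

3802 km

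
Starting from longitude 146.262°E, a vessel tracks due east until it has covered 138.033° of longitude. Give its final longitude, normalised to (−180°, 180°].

Start at +146.262°; shift +138.033° → +284.295°.
+284.295° lies outside (−180°, 180°]; subtract 360° → -75.705°.

75.705°W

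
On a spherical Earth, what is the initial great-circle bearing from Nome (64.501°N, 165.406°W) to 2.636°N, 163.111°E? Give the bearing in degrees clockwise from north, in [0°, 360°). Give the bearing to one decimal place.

Δλ = 163.111 − -165.406 = 328.517°; wrapped into (−180°, 180°]: -31.483°.
θ = atan2( sin Δλ · cos φ₂ , cos φ₁ · sin φ₂ − sin φ₁ · cos φ₂ · cos Δλ )
  = atan2(-0.52169, -0.74911) = -145.146° → normalised to [0°, 360°): 214.854°.

214.9°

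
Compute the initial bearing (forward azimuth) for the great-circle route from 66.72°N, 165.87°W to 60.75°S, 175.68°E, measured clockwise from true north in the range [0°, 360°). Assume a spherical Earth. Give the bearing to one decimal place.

Δλ = 175.68 − -165.87 = 341.55°; wrapped into (−180°, 180°]: -18.45°.
θ = atan2( sin Δλ · cos φ₂ , cos φ₁ · sin φ₂ − sin φ₁ · cos φ₂ · cos Δλ )
  = atan2(-0.15464, -0.77060) = -168.653° → normalised to [0°, 360°): 191.347°.

191.3°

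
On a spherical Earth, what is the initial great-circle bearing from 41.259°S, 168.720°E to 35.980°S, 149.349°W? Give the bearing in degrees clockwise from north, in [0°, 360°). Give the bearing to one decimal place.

94.7°

Δλ = -149.349 − 168.720 = -318.069°; wrapped into (−180°, 180°]: 41.931°.
θ = atan2( sin Δλ · cos φ₂ , cos φ₁ · sin φ₂ − sin φ₁ · cos φ₂ · cos Δλ )
  = atan2(0.54075, -0.04464) = 94.719° → normalised to [0°, 360°): 94.719°.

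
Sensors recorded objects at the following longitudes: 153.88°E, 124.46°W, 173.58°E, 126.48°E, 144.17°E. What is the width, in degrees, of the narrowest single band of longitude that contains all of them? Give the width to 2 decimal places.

Sort the longitudes: -124.46°, +126.48°, +144.17°, +153.88°, +173.58°.
Eastward gaps between consecutive values (wrapping around): 250.94°, 17.69°, 9.71°, 19.70°, 61.96°.
Largest gap = 250.94° ⇒ minimal covering band is its complement: 360° − 250.94° = 109.06°.
Band runs from +126.48° eastward to -124.46°, crossing the antimeridian.

109.06°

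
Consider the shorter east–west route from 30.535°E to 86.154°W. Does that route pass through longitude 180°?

Signed shortest Δλ = ((-86.154 − 30.535 + 180) mod 360) − 180 = -116.689°.
Going west by 116.689° from +30.535° reaches -86.154° without touching 180°.

No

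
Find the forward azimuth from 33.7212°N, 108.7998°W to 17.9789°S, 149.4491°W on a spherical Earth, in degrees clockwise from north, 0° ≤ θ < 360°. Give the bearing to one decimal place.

Δλ = -149.4491 − -108.7998 = -40.6493°.
θ = atan2( sin Δλ · cos φ₂ , cos φ₁ · sin φ₂ − sin φ₁ · cos φ₂ · cos Δλ )
  = atan2(-0.61962, -0.65737) = -136.693° → normalised to [0°, 360°): 223.307°.

223.3°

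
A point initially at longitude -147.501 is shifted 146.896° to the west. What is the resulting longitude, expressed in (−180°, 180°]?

+65.603°

Start at -147.501°; shift −146.896° → -294.397°.
-294.397° lies outside (−180°, 180°]; add 360° → +65.603°.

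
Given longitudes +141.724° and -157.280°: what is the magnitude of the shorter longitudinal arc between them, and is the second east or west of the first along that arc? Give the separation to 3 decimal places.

60.996° east

Raw difference: -157.280 − 141.724 = -299.004°.
Normalise into (−180°, 180°]: -299.004° + 360° = 60.996°.
Positive ⇒ the second point lies to the east; separation 60.996°.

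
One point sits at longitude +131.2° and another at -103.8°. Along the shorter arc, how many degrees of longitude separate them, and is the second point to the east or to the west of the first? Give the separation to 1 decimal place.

125.0° east

Raw difference: -103.8 − 131.2 = -235.0°.
Normalise into (−180°, 180°]: -235.0° + 360° = 125.0°.
Positive ⇒ the second point lies to the east; separation 125.0°.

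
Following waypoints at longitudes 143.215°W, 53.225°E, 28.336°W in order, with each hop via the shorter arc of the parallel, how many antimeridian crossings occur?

Leg 1: -143.215° → +53.225°, shortest Δλ = -163.56° (west) — crosses 180°.
Leg 2: +53.225° → -28.336°, shortest Δλ = -81.561° (west) — does not cross 180°.
Total crossings: 1.

1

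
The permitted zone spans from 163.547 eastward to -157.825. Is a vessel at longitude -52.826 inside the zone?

No

Band width going east from +163.547° to -157.825°: ((-157.825 − 163.547) mod 360) = 38.628°.
Offset of -52.826° east of the west edge: ((-52.826 − 163.547) mod 360) = 143.627°.
143.627° > 38.628° ⇒ outside.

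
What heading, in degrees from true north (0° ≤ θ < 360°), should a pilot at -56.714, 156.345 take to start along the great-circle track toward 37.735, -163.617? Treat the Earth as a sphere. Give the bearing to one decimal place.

Δλ = -163.617 − 156.345 = -319.962°; wrapped into (−180°, 180°]: 40.038°.
θ = atan2( sin Δλ · cos φ₂ , cos φ₁ · sin φ₂ − sin φ₁ · cos φ₂ · cos Δλ )
  = atan2(0.50875, 0.84204) = 31.140° → normalised to [0°, 360°): 31.140°.

31.1°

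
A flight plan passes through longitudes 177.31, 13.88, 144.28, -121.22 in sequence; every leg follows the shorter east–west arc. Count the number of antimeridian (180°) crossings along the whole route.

1

Leg 1: +177.31° → +13.88°, shortest Δλ = -163.43° (west) — does not cross 180°.
Leg 2: +13.88° → +144.28°, shortest Δλ = 130.4° (east) — does not cross 180°.
Leg 3: +144.28° → -121.22°, shortest Δλ = 94.5° (east) — crosses 180°.
Total crossings: 1.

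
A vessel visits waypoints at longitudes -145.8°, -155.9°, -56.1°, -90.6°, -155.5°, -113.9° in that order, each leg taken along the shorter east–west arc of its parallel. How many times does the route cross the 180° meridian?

Leg 1: -145.8° → -155.9°, shortest Δλ = -10.1° (west) — does not cross 180°.
Leg 2: -155.9° → -56.1°, shortest Δλ = 99.8° (east) — does not cross 180°.
Leg 3: -56.1° → -90.6°, shortest Δλ = -34.5° (west) — does not cross 180°.
Leg 4: -90.6° → -155.5°, shortest Δλ = -64.9° (west) — does not cross 180°.
Leg 5: -155.5° → -113.9°, shortest Δλ = 41.6° (east) — does not cross 180°.
Total crossings: 0.

0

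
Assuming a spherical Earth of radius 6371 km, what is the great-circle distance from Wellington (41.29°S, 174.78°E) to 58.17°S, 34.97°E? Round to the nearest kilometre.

Δλ = 34.97 − 174.78 = -139.81°.
Δφ = -58.17 − -41.29 = -16.88°.
a = sin²(Δφ/2) + cos φ₁ · cos φ₂ · sin²(Δλ/2) = 0.371042.
c = 2·atan2(√a, √(1−a)) = 1.30993 rad → d = 6371·c ≈ 8345.57 km.

8346 km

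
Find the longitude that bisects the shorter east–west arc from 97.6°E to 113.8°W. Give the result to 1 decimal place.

Signed shortest Δλ from +97.6° to -113.8° is +148.6°.
Midpoint longitude = +97.6° + (+148.6°)/2 = +97.6° + 74.3° = +171.9°.
(The naïve average (+97.6 + -113.8)/2 = -8.1° is on the wrong side of the globe.)

171.9°E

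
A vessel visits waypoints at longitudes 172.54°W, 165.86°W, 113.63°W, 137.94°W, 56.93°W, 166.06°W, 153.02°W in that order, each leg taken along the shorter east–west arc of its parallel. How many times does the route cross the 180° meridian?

Leg 1: -172.54° → -165.86°, shortest Δλ = 6.68° (east) — does not cross 180°.
Leg 2: -165.86° → -113.63°, shortest Δλ = 52.23° (east) — does not cross 180°.
Leg 3: -113.63° → -137.94°, shortest Δλ = -24.31° (west) — does not cross 180°.
Leg 4: -137.94° → -56.93°, shortest Δλ = 81.01° (east) — does not cross 180°.
Leg 5: -56.93° → -166.06°, shortest Δλ = -109.13° (west) — does not cross 180°.
Leg 6: -166.06° → -153.02°, shortest Δλ = 13.04° (east) — does not cross 180°.
Total crossings: 0.

0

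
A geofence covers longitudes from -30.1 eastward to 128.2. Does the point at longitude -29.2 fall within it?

Yes

Band width going east from -30.1° to +128.2°: ((128.2 − -30.1) mod 360) = 158.3°.
Offset of -29.2° east of the west edge: ((-29.2 − -30.1) mod 360) = 0.9°.
0.9° ≤ 158.3° ⇒ inside.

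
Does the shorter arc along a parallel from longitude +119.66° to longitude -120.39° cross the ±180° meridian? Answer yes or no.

Yes

Naïve |-120.39 − 119.66| = 240.05° > 180°, so the shorter arc goes the other way round — across 180°.
Signed shortest Δλ = ((-120.39 − 119.66 + 180) mod 360) − 180 = 119.95°.
Going east by 119.95° from +119.66° passes through 180° before reaching -120.39°.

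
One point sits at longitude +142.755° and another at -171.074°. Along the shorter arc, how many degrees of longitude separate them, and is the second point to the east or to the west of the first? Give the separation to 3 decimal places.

Raw difference: -171.074 − 142.755 = -313.829°.
Normalise into (−180°, 180°]: -313.829° + 360° = 46.171°.
Positive ⇒ the second point lies to the east; separation 46.171°.

46.171° east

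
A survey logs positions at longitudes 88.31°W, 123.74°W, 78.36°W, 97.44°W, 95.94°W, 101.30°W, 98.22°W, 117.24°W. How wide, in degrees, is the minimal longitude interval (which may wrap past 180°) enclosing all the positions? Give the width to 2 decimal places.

Sort the longitudes: -123.74°, -117.24°, -101.30°, -98.22°, -97.44°, -95.94°, -88.31°, -78.36°.
Eastward gaps between consecutive values (wrapping around): 6.50°, 15.94°, 3.08°, 0.78°, 1.50°, 7.63°, 9.95°, 314.62°.
Largest gap = 314.62° ⇒ minimal covering band is its complement: 360° − 314.62° = 45.38°.
Band runs from -123.74° eastward to -78.36°.

45.38°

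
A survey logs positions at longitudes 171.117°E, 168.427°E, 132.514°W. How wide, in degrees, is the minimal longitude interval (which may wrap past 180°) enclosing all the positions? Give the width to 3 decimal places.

59.059°

Sort the longitudes: -132.514°, +168.427°, +171.117°.
Eastward gaps between consecutive values (wrapping around): 300.941°, 2.690°, 56.369°.
Largest gap = 300.941° ⇒ minimal covering band is its complement: 360° − 300.941° = 59.059°.
Band runs from +168.427° eastward to -132.514°, crossing the antimeridian.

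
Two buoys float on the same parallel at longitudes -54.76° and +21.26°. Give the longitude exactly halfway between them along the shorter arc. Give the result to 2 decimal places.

-16.75°

Signed shortest Δλ from -54.76° to +21.26° is +76.02°.
Midpoint longitude = -54.76° + (+76.02°)/2 = -54.76° + 38.01° = -16.75°.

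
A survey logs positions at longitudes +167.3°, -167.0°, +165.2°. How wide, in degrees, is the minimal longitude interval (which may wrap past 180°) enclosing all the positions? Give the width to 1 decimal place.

27.8°

Sort the longitudes: -167.0°, +165.2°, +167.3°.
Eastward gaps between consecutive values (wrapping around): 332.2°, 2.1°, 25.7°.
Largest gap = 332.2° ⇒ minimal covering band is its complement: 360° − 332.2° = 27.8°.
Band runs from +165.2° eastward to -167.0°, crossing the antimeridian.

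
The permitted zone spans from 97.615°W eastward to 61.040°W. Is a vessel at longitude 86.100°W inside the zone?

Band width going east from -97.615° to -61.040°: ((-61.040 − -97.615) mod 360) = 36.575°.
Offset of -86.100° east of the west edge: ((-86.100 − -97.615) mod 360) = 11.515°.
11.515° ≤ 36.575° ⇒ inside.

Yes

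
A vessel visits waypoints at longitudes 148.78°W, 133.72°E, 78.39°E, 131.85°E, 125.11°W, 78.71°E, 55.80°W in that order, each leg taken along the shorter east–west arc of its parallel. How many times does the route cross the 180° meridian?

3

Leg 1: -148.78° → +133.72°, shortest Δλ = -77.5° (west) — crosses 180°.
Leg 2: +133.72° → +78.39°, shortest Δλ = -55.33° (west) — does not cross 180°.
Leg 3: +78.39° → +131.85°, shortest Δλ = 53.46° (east) — does not cross 180°.
Leg 4: +131.85° → -125.11°, shortest Δλ = 103.04° (east) — crosses 180°.
Leg 5: -125.11° → +78.71°, shortest Δλ = -156.18° (west) — crosses 180°.
Leg 6: +78.71° → -55.80°, shortest Δλ = -134.51° (west) — does not cross 180°.
Total crossings: 3.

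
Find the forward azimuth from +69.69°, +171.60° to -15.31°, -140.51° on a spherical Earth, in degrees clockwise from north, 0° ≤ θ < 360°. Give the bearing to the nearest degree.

134°

Δλ = -140.51 − 171.60 = -312.11°; wrapped into (−180°, 180°]: 47.89°.
θ = atan2( sin Δλ · cos φ₂ , cos φ₁ · sin φ₂ − sin φ₁ · cos φ₂ · cos Δλ )
  = atan2(0.71553, -0.69820) = 134.298° → normalised to [0°, 360°): 134.298°.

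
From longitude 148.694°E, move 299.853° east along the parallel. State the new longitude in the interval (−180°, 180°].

88.547°E

Start at +148.694°; shift +299.853° → +448.547°.
+448.547° lies outside (−180°, 180°]; subtract 360° → +88.547°.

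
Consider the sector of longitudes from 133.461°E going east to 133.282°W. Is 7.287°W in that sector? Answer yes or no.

Band width going east from +133.461° to -133.282°: ((-133.282 − 133.461) mod 360) = 93.257°.
Offset of -7.287° east of the west edge: ((-7.287 − 133.461) mod 360) = 219.252°.
219.252° > 93.257° ⇒ outside.

No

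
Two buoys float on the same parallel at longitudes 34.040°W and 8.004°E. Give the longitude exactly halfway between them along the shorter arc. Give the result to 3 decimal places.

Signed shortest Δλ from -34.040° to +8.004° is +42.044°.
Midpoint longitude = -34.040° + (+42.044°)/2 = -34.040° + 21.022° = -13.018°.

13.018°W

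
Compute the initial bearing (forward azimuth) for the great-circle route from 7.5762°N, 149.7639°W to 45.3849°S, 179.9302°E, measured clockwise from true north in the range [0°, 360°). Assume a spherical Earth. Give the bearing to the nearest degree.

204°

Δλ = 179.9302 − -149.7639 = 329.6941°; wrapped into (−180°, 180°]: -30.3059°.
θ = atan2( sin Δλ · cos φ₂ , cos φ₁ · sin φ₂ − sin φ₁ · cos φ₂ · cos Δλ )
  = atan2(-0.35441, -0.78557) = -155.717° → normalised to [0°, 360°): 204.283°.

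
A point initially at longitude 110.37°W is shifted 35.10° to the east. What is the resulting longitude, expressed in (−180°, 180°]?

Start at -110.37°; shift +35.10° → -75.27°.
-75.27° already lies in (−180°, 180°].

75.27°W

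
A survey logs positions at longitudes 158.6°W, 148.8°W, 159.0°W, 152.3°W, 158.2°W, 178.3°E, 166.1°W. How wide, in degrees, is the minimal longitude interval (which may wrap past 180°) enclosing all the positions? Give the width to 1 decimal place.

32.9°

Sort the longitudes: -166.1°, -159.0°, -158.6°, -158.2°, -152.3°, -148.8°, +178.3°.
Eastward gaps between consecutive values (wrapping around): 7.1°, 0.4°, 0.4°, 5.9°, 3.5°, 327.1°, 15.6°.
Largest gap = 327.1° ⇒ minimal covering band is its complement: 360° − 327.1° = 32.9°.
Band runs from +178.3° eastward to -148.8°, crossing the antimeridian.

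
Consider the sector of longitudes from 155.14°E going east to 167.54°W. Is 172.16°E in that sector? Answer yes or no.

Yes

Band width going east from +155.14° to -167.54°: ((-167.54 − 155.14) mod 360) = 37.32°.
Offset of +172.16° east of the west edge: ((172.16 − 155.14) mod 360) = 17.02°.
17.02° ≤ 37.32° ⇒ inside.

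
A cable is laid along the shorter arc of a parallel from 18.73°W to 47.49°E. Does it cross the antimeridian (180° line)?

Signed shortest Δλ = ((47.49 − -18.73 + 180) mod 360) − 180 = 66.22°.
Going east by 66.22° from -18.73° reaches +47.49° without touching 180°.

No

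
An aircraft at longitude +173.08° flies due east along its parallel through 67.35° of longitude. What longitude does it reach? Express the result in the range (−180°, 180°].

-119.57°

Start at +173.08°; shift +67.35° → +240.43°.
+240.43° lies outside (−180°, 180°]; subtract 360° → -119.57°.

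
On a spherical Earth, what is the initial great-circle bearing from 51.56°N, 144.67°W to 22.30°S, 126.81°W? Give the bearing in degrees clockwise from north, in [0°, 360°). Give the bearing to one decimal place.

163.0°

Δλ = -126.81 − -144.67 = 17.86°.
θ = atan2( sin Δλ · cos φ₂ , cos φ₁ · sin φ₂ − sin φ₁ · cos φ₂ · cos Δλ )
  = atan2(0.28375, -0.92566) = 162.957° → normalised to [0°, 360°): 162.957°.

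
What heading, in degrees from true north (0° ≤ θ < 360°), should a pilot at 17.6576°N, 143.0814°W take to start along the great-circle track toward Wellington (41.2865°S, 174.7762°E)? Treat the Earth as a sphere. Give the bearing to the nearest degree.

Δλ = 174.7762 − -143.0814 = 317.8576°; wrapped into (−180°, 180°]: -42.1424°.
θ = atan2( sin Δλ · cos φ₂ , cos φ₁ · sin φ₂ − sin φ₁ · cos φ₂ · cos Δλ )
  = atan2(-0.50418, -0.79774) = -147.706° → normalised to [0°, 360°): 212.294°.

212°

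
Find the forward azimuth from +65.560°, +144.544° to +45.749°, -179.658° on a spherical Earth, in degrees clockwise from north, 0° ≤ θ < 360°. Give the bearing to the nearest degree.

118°

Δλ = -179.658 − 144.544 = -324.202°; wrapped into (−180°, 180°]: 35.798°.
θ = atan2( sin Δλ · cos φ₂ , cos φ₁ · sin φ₂ − sin φ₁ · cos φ₂ · cos Δλ )
  = atan2(0.40817, -0.21890) = 118.205° → normalised to [0°, 360°): 118.205°.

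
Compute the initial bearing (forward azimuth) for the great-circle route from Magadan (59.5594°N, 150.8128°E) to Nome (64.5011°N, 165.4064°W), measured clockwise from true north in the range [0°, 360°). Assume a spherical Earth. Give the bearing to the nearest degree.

58°

Δλ = -165.4064 − 150.8128 = -316.2192°; wrapped into (−180°, 180°]: 43.7808°.
θ = atan2( sin Δλ · cos φ₂ , cos φ₁ · sin φ₂ − sin φ₁ · cos φ₂ · cos Δλ )
  = atan2(0.29786, 0.18933) = 57.559° → normalised to [0°, 360°): 57.559°.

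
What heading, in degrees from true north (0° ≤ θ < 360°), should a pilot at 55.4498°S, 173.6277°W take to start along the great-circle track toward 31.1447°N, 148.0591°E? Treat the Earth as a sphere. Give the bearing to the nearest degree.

328°

Δλ = 148.0591 − -173.6277 = 321.6868°; wrapped into (−180°, 180°]: -38.3132°.
θ = atan2( sin Δλ · cos φ₂ , cos φ₁ · sin φ₂ − sin φ₁ · cos φ₂ · cos Δλ )
  = atan2(-0.53060, 0.84642) = -32.083° → normalised to [0°, 360°): 327.917°.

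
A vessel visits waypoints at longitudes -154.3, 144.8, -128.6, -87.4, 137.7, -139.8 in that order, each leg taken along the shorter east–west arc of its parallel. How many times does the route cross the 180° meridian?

4

Leg 1: -154.3° → +144.8°, shortest Δλ = -60.9° (west) — crosses 180°.
Leg 2: +144.8° → -128.6°, shortest Δλ = 86.6° (east) — crosses 180°.
Leg 3: -128.6° → -87.4°, shortest Δλ = 41.2° (east) — does not cross 180°.
Leg 4: -87.4° → +137.7°, shortest Δλ = -134.9° (west) — crosses 180°.
Leg 5: +137.7° → -139.8°, shortest Δλ = 82.5° (east) — crosses 180°.
Total crossings: 4.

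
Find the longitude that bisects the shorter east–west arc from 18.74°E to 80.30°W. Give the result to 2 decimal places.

Signed shortest Δλ from +18.74° to -80.30° is -99.04°.
Midpoint longitude = +18.74° + (-99.04°)/2 = +18.74° − 49.52° = -30.78°.

30.78°W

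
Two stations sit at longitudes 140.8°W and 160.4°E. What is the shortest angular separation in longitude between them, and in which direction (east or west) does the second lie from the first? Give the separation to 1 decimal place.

Raw difference: 160.4 − -140.8 = 301.2°.
Normalise into (−180°, 180°]: 301.2° − 360° = -58.8°.
Negative ⇒ the second point lies to the west; separation 58.8°.

58.8° west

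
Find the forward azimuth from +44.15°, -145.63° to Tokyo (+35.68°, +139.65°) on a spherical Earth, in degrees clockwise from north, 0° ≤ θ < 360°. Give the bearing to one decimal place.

Δλ = 139.65 − -145.63 = 285.28°; wrapped into (−180°, 180°]: -74.72°.
θ = atan2( sin Δλ · cos φ₂ , cos φ₁ · sin φ₂ − sin φ₁ · cos φ₂ · cos Δλ )
  = atan2(-0.78357, 0.26939) = -71.027° → normalised to [0°, 360°): 288.973°.

289.0°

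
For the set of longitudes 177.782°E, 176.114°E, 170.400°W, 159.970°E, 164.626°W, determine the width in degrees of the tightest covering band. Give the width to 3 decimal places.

Sort the longitudes: -170.400°, -164.626°, +159.970°, +176.114°, +177.782°.
Eastward gaps between consecutive values (wrapping around): 5.774°, 324.596°, 16.144°, 1.668°, 11.818°.
Largest gap = 324.596° ⇒ minimal covering band is its complement: 360° − 324.596° = 35.404°.
Band runs from +159.970° eastward to -164.626°, crossing the antimeridian.

35.404°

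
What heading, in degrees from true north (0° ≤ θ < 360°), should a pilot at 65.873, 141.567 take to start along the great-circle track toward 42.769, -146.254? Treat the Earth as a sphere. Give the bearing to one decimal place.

Δλ = -146.254 − 141.567 = -287.821°; wrapped into (−180°, 180°]: 72.179°.
θ = atan2( sin Δλ · cos φ₂ , cos φ₁ · sin φ₂ − sin φ₁ · cos φ₂ · cos Δλ )
  = atan2(0.69887, 0.07253) = 84.075° → normalised to [0°, 360°): 84.075°.

84.1°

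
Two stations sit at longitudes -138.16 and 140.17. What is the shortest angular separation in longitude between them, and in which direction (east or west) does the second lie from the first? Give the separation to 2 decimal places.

Raw difference: 140.17 − -138.16 = 278.33°.
Normalise into (−180°, 180°]: 278.33° − 360° = -81.67°.
Negative ⇒ the second point lies to the west; separation 81.67°.

81.67° west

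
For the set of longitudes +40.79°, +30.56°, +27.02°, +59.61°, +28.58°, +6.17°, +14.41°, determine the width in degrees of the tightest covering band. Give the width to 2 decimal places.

53.44°

Sort the longitudes: +6.17°, +14.41°, +27.02°, +28.58°, +30.56°, +40.79°, +59.61°.
Eastward gaps between consecutive values (wrapping around): 8.24°, 12.61°, 1.56°, 1.98°, 10.23°, 18.82°, 306.56°.
Largest gap = 306.56° ⇒ minimal covering band is its complement: 360° − 306.56° = 53.44°.
Band runs from +6.17° eastward to +59.61°.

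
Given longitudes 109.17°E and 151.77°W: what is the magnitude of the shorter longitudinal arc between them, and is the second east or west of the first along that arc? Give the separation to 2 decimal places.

99.06° east

Raw difference: -151.77 − 109.17 = -260.94°.
Normalise into (−180°, 180°]: -260.94° + 360° = 99.06°.
Positive ⇒ the second point lies to the east; separation 99.06°.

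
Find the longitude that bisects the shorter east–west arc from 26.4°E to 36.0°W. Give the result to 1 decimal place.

Signed shortest Δλ from +26.4° to -36.0° is -62.4°.
Midpoint longitude = +26.4° + (-62.4°)/2 = +26.4° − 31.2° = -4.8°.

4.8°W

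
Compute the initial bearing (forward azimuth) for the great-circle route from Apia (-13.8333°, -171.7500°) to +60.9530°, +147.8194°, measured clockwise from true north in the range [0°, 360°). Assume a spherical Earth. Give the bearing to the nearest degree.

Δλ = 147.8194 − -171.7500 = 319.5694°; wrapped into (−180°, 180°]: -40.4306°.
θ = atan2( sin Δλ · cos φ₂ , cos φ₁ · sin φ₂ − sin φ₁ · cos φ₂ · cos Δλ )
  = atan2(-0.31488, 0.93723) = -18.571° → normalised to [0°, 360°): 341.429°.

341°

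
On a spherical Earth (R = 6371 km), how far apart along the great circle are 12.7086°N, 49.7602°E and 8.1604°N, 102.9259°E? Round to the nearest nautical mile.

3146 nmi

Δλ = 102.9259 − 49.7602 = 53.1657°.
Δφ = 8.1604 − 12.7086 = -4.5482°.
a = sin²(Δφ/2) + cos φ₁ · cos φ₂ · sin²(Δλ/2) = 0.194939.
c = 2·atan2(√a, √(1−a)) = 0.91458 rad → d = 6371·c ≈ 5826.81 km ≈ 3146.22 nmi.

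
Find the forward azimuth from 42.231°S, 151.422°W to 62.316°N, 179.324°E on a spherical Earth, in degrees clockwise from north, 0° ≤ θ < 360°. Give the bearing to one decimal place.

Δλ = 179.324 − -151.422 = 330.746°; wrapped into (−180°, 180°]: -29.254°.
θ = atan2( sin Δλ · cos φ₂ , cos φ₁ · sin φ₂ − sin φ₁ · cos φ₂ · cos Δλ )
  = atan2(-0.22704, 0.92812) = -13.746° → normalised to [0°, 360°): 346.254°.

346.3°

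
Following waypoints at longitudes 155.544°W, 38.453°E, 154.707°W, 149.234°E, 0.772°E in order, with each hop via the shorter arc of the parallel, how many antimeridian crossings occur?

3

Leg 1: -155.544° → +38.453°, shortest Δλ = -166.003° (west) — crosses 180°.
Leg 2: +38.453° → -154.707°, shortest Δλ = 166.84° (east) — crosses 180°.
Leg 3: -154.707° → +149.234°, shortest Δλ = -56.059° (west) — crosses 180°.
Leg 4: +149.234° → +0.772°, shortest Δλ = -148.462° (west) — does not cross 180°.
Total crossings: 3.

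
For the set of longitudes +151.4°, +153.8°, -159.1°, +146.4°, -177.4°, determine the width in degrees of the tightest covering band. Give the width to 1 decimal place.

54.5°

Sort the longitudes: -177.4°, -159.1°, +146.4°, +151.4°, +153.8°.
Eastward gaps between consecutive values (wrapping around): 18.3°, 305.5°, 5.0°, 2.4°, 28.8°.
Largest gap = 305.5° ⇒ minimal covering band is its complement: 360° − 305.5° = 54.5°.
Band runs from +146.4° eastward to -159.1°, crossing the antimeridian.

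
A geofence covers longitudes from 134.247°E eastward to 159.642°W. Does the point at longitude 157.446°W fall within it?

No

Band width going east from +134.247° to -159.642°: ((-159.642 − 134.247) mod 360) = 66.111°.
Offset of -157.446° east of the west edge: ((-157.446 − 134.247) mod 360) = 68.307°.
68.307° > 66.111° ⇒ outside.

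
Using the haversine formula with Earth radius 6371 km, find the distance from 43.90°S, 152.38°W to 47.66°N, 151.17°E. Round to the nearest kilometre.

11580 km

Δλ = 151.17 − -152.38 = 303.55°; wrapped into (−180°, 180°]: -56.45°.
Δφ = 47.66 − -43.90 = 91.56°.
a = sin²(Δφ/2) + cos φ₁ · cos φ₂ · sin²(Δλ/2) = 0.622161.
c = 2·atan2(√a, √(1−a)) = 1.81762 rad → d = 6371·c ≈ 11580.03 km.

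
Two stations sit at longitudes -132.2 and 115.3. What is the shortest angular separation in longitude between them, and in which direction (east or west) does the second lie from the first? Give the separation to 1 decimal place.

Raw difference: 115.3 − -132.2 = 247.5°.
Normalise into (−180°, 180°]: 247.5° − 360° = -112.5°.
Negative ⇒ the second point lies to the west; separation 112.5°.

112.5° west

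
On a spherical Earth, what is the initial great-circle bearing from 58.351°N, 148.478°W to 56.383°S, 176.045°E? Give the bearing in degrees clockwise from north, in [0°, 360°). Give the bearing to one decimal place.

201.4°

Δλ = 176.045 − -148.478 = 324.523°; wrapped into (−180°, 180°]: -35.477°.
θ = atan2( sin Δλ · cos φ₂ , cos φ₁ · sin φ₂ − sin φ₁ · cos φ₂ · cos Δλ )
  = atan2(-0.32132, -0.82076) = -158.620° → normalised to [0°, 360°): 201.380°.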